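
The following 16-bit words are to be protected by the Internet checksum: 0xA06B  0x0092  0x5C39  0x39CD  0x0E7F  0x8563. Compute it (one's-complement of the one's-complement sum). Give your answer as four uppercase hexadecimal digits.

3519

One's-complement addition (fold any carry out of bit 15 back into bit 0):
  0xA06B + 0x0092 = 0x0A0FD
  0xA0FD + 0x5C39 = 0x0FD36
  0xFD36 + 0x39CD = 0x13703 → wrap carry → 0x3704
  0x3704 + 0x0E7F = 0x04583
  0x4583 + 0x8563 = 0x0CAE6
One's-complement sum = 0xCAE6.
Checksum = ~0xCAE6 & 0xFFFF = 0x3519.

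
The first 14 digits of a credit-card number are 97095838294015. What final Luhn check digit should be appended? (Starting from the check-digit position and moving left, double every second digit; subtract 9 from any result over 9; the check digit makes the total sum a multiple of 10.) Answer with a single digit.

Partial digits right→left: 5 1 0 4 9 2 8 3 8 5 9 0 7 9
Double every second digit counting from the check-digit position (so the 1st, 3rd, 5th, ... of the partial from the right).
  doubled (with −9 where >9): 1 0 9 7 7 9 5 → sum 38
  kept as-is: 1 4 2 3 5 0 9 → sum 24
Total = 38 + 24 = 62.
Check digit = (10 − (62 mod 10)) mod 10 = 8.

8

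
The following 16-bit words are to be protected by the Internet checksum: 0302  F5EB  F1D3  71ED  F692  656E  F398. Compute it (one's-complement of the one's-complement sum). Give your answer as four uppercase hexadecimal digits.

One's-complement addition (fold any carry out of bit 15 back into bit 0):
  0x0302 + 0xF5EB = 0x0F8ED
  0xF8ED + 0xF1D3 = 0x1EAC0 → wrap carry → 0xEAC1
  0xEAC1 + 0x71ED = 0x15CAE → wrap carry → 0x5CAF
  0x5CAF + 0xF692 = 0x15341 → wrap carry → 0x5342
  0x5342 + 0x656E = 0x0B8B0
  0xB8B0 + 0xF398 = 0x1AC48 → wrap carry → 0xAC49
One's-complement sum = 0xAC49.
Checksum = ~0xAC49 & 0xFFFF = 0x53B6.

53B6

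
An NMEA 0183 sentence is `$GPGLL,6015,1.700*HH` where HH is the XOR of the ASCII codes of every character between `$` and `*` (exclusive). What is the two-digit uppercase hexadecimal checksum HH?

7A

XOR the ASCII codes of the payload characters:
  'G' = 0x47 → acc = 0x47
  'P' = 0x50 → acc = 0x17
  'G' = 0x47 → acc = 0x50
  'L' = 0x4C → acc = 0x1C
  'L' = 0x4C → acc = 0x50
  ',' = 0x2C → acc = 0x7C
  '6' = 0x36 → acc = 0x4A
  '0' = 0x30 → acc = 0x7A
  '1' = 0x31 → acc = 0x4B
  '5' = 0x35 → acc = 0x7E
  ',' = 0x2C → acc = 0x52
  '1' = 0x31 → acc = 0x63
  '.' = 0x2E → acc = 0x4D
  '7' = 0x37 → acc = 0x7A
  '0' = 0x30 → acc = 0x4A
  '0' = 0x30 → acc = 0x7A
Checksum = 0x7A.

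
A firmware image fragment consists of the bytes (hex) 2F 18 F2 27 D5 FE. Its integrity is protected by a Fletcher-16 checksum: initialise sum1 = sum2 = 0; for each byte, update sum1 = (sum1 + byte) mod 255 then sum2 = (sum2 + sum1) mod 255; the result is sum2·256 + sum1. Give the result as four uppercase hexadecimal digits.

Running sums (mod 255):
  after byte 0 (2F): sum1=47, sum2=47
  after byte 1 (18): sum1=71, sum2=118
  after byte 2 (F2): sum1=58, sum2=176
  after byte 3 (27): sum1=97, sum2=18
  after byte 4 (D5): sum1=55, sum2=73
  after byte 5 (FE): sum1=54, sum2=127
Checksum = sum2·256 + sum1 = 127·256 + 54 = 32566 = 0x7F36.

7F36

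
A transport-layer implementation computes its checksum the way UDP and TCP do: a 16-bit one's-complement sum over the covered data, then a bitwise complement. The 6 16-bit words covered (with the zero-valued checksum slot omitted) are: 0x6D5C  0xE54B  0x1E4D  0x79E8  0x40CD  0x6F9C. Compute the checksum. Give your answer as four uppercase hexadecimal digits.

One's-complement addition (fold any carry out of bit 15 back into bit 0):
  0x6D5C + 0xE54B = 0x152A7 → wrap carry → 0x52A8
  0x52A8 + 0x1E4D = 0x070F5
  0x70F5 + 0x79E8 = 0x0EADD
  0xEADD + 0x40CD = 0x12BAA → wrap carry → 0x2BAB
  0x2BAB + 0x6F9C = 0x09B47
One's-complement sum = 0x9B47.
Checksum = ~0x9B47 & 0xFFFF = 0x64B8.

64B8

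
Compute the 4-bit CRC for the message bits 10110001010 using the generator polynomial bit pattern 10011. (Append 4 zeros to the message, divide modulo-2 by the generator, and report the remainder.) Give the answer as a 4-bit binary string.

0101

Append 4 zeros: 101100010100000. Divide by 10011 (XOR where the leading bit is 1):
  pos 0: 10110 XOR 10011 = 00101
  pos 2: 10100 XOR 10011 = 00111
  pos 4: 11110 XOR 10011 = 01101
  pos 5: 11011 XOR 10011 = 01000
  pos 6: 10000 XOR 10011 = 00011
  pos 9: 11000 XOR 10011 = 01011
  pos 10: 10110 XOR 10011 = 00101
Remainder (last 4 bits) = 0101. This is the CRC / FCS.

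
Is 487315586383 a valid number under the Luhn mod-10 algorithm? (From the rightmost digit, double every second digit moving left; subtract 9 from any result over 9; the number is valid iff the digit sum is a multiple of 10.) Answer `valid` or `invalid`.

From the right, keep odd positions and double even positions (subtract 9 from any doubled value over 9):
  doubled (positions 2,4,...): 7 3 1 2 5 8 → sum 26
  kept (positions 1,3,...): 3 3 8 5 3 8 → sum 30
Total = 56.
56 mod 10 = 6, so the number is invalid.

invalid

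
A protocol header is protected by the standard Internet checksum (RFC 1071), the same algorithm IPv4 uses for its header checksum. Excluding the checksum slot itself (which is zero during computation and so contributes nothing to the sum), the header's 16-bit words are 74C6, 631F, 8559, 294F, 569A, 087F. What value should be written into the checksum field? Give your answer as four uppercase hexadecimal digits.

One's-complement addition (fold any carry out of bit 15 back into bit 0):
  0x74C6 + 0x631F = 0x0D7E5
  0xD7E5 + 0x8559 = 0x15D3E → wrap carry → 0x5D3F
  0x5D3F + 0x294F = 0x0868E
  0x868E + 0x569A = 0x0DD28
  0xDD28 + 0x087F = 0x0E5A7
One's-complement sum = 0xE5A7.
Checksum = ~0xE5A7 & 0xFFFF = 0x1A58.

1A58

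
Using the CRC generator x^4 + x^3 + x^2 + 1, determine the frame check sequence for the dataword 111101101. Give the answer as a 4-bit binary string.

Append 4 zeros: 1111011010000. Divide by 11101 (XOR where the leading bit is 1):
  pos 0: 11110 XOR 11101 = 00011
  pos 3: 11110 XOR 11101 = 00011
  pos 6: 11100 XOR 11101 = 00001
Remainder (last 4 bits) = 0100. This is the CRC / FCS.

0100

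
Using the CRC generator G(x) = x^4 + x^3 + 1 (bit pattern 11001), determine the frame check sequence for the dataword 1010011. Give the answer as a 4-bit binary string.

Append 4 zeros: 10100110000. Divide by 11001 (XOR where the leading bit is 1):
  pos 0: 10100 XOR 11001 = 01101
  pos 1: 11011 XOR 11001 = 00010
  pos 4: 10100 XOR 11001 = 01101
  pos 5: 11010 XOR 11001 = 00011
Remainder (last 4 bits) = 0110. This is the CRC / FCS.

0110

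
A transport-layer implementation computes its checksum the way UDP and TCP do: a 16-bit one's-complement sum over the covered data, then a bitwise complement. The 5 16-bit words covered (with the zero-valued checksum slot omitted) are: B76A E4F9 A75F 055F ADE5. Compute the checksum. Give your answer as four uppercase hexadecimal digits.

One's-complement addition (fold any carry out of bit 15 back into bit 0):
  0xB76A + 0xE4F9 = 0x19C63 → wrap carry → 0x9C64
  0x9C64 + 0xA75F = 0x143C3 → wrap carry → 0x43C4
  0x43C4 + 0x055F = 0x04923
  0x4923 + 0xADE5 = 0x0F708
One's-complement sum = 0xF708.
Checksum = ~0xF708 & 0xFFFF = 0x08F7.

08F7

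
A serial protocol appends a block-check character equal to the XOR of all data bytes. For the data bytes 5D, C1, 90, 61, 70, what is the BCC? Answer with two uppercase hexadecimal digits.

1D

XOR the bytes together:
  start with 0x5D
  0x5D ⊕ 0xC1 = 0x9C
  0x9C ⊕ 0x90 = 0x0C
  0x0C ⊕ 0x61 = 0x6D
  0x6D ⊕ 0x70 = 0x1D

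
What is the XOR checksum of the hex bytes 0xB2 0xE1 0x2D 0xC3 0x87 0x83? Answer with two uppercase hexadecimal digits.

B9

XOR the bytes together:
  start with 0xB2
  0xB2 ⊕ 0xE1 = 0x53
  0x53 ⊕ 0x2D = 0x7E
  0x7E ⊕ 0xC3 = 0xBD
  0xBD ⊕ 0x87 = 0x3A
  0x3A ⊕ 0x83 = 0xB9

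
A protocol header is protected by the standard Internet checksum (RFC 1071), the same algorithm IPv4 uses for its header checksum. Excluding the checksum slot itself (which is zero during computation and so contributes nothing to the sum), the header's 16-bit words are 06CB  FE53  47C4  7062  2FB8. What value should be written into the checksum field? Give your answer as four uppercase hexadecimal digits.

One's-complement addition (fold any carry out of bit 15 back into bit 0):
  0x06CB + 0xFE53 = 0x1051E → wrap carry → 0x051F
  0x051F + 0x47C4 = 0x04CE3
  0x4CE3 + 0x7062 = 0x0BD45
  0xBD45 + 0x2FB8 = 0x0ECFD
One's-complement sum = 0xECFD.
Checksum = ~0xECFD & 0xFFFF = 0x1302.

1302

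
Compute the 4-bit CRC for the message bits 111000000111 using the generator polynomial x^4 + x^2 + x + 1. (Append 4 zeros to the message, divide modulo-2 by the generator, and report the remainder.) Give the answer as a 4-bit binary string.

Append 4 zeros: 1110000001110000. Divide by 10111 (XOR where the leading bit is 1):
  pos 0: 11100 XOR 10111 = 01011
  pos 1: 10110 XOR 10111 = 00001
  pos 5: 10001 XOR 10111 = 00110
  pos 7: 11011 XOR 10111 = 01100
  pos 8: 11000 XOR 10111 = 01111
  pos 9: 11110 XOR 10111 = 01001
  pos 10: 10010 XOR 10111 = 00101
Remainder (last 4 bits) = 1010. This is the CRC / FCS.

1010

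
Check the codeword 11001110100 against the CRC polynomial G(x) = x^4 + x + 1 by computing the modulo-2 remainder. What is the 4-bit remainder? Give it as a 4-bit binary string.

0000

Modulo-2 division of 11001110100 by 10011:
  pos 0: 11001 XOR 10011 = 01010
  pos 1: 10101 XOR 10011 = 00110
  pos 3: 11010 XOR 10011 = 01001
  pos 4: 10011 XOR 10011 = 00000
Remainder = 0000 (zero — the frame passes the CRC check).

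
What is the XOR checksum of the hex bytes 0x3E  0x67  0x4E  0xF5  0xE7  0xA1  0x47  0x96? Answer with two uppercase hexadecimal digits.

XOR the bytes together:
  start with 0x3E
  0x3E ⊕ 0x67 = 0x59
  0x59 ⊕ 0x4E = 0x17
  0x17 ⊕ 0xF5 = 0xE2
  0xE2 ⊕ 0xE7 = 0x05
  0x05 ⊕ 0xA1 = 0xA4
  0xA4 ⊕ 0x47 = 0xE3
  0xE3 ⊕ 0x96 = 0x75

75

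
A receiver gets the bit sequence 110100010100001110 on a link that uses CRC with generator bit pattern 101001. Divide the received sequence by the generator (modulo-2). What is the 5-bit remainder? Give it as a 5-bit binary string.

10000

Modulo-2 division of 110100010100001110 by 101001:
  pos 0: 110100 XOR 101001 = 011101
  pos 1: 111010 XOR 101001 = 010011
  pos 2: 100111 XOR 101001 = 001110
  pos 4: 111001 XOR 101001 = 010000
  pos 5: 100000 XOR 101001 = 001001
  pos 7: 100100 XOR 101001 = 001101
  pos 9: 110101 XOR 101001 = 011100
  pos 10: 111001 XOR 101001 = 010000
  pos 11: 100001 XOR 101001 = 001000
Remainder = 10000 (nonzero — an error is detected).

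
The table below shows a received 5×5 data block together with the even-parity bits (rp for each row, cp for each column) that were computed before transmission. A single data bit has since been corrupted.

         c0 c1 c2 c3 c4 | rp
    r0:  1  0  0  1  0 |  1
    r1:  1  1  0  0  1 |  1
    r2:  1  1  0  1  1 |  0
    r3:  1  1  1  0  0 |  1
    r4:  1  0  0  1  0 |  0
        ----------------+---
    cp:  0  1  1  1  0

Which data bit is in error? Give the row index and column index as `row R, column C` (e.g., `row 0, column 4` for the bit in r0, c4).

row 0, column 0

Recompute each row's even parity and compare to rp:
  r0: data parity 0, sent rp 1 → mismatch
  r1: data parity 1, sent rp 1 → ok
  r2: data parity 0, sent rp 0 → ok
  r3: data parity 1, sent rp 1 → ok
  r4: data parity 0, sent rp 0 → ok
Recompute each column's even parity and compare to cp:
  c0: data parity 1, sent cp 0 → mismatch
  c1: data parity 1, sent cp 1 → ok
  c2: data parity 1, sent cp 1 → ok
  c3: data parity 1, sent cp 1 → ok
  c4: data parity 0, sent cp 0 → ok
Exactly one row (r0) and one column (c0) fail → the flipped bit is at their intersection.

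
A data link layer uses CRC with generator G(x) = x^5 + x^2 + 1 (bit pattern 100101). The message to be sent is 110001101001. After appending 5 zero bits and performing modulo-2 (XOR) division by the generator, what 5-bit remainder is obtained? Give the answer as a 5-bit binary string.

Append 5 zeros: 11000110100100000. Divide by 100101 (XOR where the leading bit is 1):
  pos 0: 110001 XOR 100101 = 010100
  pos 1: 101001 XOR 100101 = 001100
  pos 3: 110001 XOR 100101 = 010100
  pos 4: 101000 XOR 100101 = 001101
  pos 6: 110101 XOR 100101 = 010000
  pos 7: 100000 XOR 100101 = 000101
  pos 10: 101000 XOR 100101 = 001101
Remainder (last 5 bits) = 11010. This is the CRC / FCS.

11010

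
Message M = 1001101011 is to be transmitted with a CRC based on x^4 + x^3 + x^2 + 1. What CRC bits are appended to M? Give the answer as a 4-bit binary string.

Append 4 zeros: 10011010110000. Divide by 11101 (XOR where the leading bit is 1):
  pos 0: 10011 XOR 11101 = 01110
  pos 1: 11100 XOR 11101 = 00001
  pos 5: 11011 XOR 11101 = 00110
  pos 7: 11000 XOR 11101 = 00101
  pos 9: 10100 XOR 11101 = 01001
Remainder (last 4 bits) = 1001. This is the CRC / FCS.

1001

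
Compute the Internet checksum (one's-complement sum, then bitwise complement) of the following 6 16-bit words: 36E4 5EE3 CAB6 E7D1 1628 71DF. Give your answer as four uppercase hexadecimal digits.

One's-complement addition (fold any carry out of bit 15 back into bit 0):
  0x36E4 + 0x5EE3 = 0x095C7
  0x95C7 + 0xCAB6 = 0x1607D → wrap carry → 0x607E
  0x607E + 0xE7D1 = 0x1484F → wrap carry → 0x4850
  0x4850 + 0x1628 = 0x05E78
  0x5E78 + 0x71DF = 0x0D057
One's-complement sum = 0xD057.
Checksum = ~0xD057 & 0xFFFF = 0x2FA8.

2FA8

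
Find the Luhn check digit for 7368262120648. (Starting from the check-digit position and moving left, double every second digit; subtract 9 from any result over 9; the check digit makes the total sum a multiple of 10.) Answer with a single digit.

8

Partial digits right→left: 8 4 6 0 2 1 2 6 2 8 6 3 7
Double every second digit counting from the check-digit position (so the 1st, 3rd, 5th, ... of the partial from the right).
  doubled (with −9 where >9): 7 3 4 4 4 3 5 → sum 30
  kept as-is: 4 0 1 6 8 3 → sum 22
Total = 30 + 22 = 52.
Check digit = (10 − (52 mod 10)) mod 10 = 8.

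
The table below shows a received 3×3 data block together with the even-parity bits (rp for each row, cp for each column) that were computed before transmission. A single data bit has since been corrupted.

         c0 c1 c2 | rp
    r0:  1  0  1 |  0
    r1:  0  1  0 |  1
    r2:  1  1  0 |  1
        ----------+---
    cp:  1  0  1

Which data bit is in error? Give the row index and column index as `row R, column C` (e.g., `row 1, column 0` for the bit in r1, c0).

Recompute each row's even parity and compare to rp:
  r0: data parity 0, sent rp 0 → ok
  r1: data parity 1, sent rp 1 → ok
  r2: data parity 0, sent rp 1 → mismatch
Recompute each column's even parity and compare to cp:
  c0: data parity 0, sent cp 1 → mismatch
  c1: data parity 0, sent cp 0 → ok
  c2: data parity 1, sent cp 1 → ok
Exactly one row (r2) and one column (c0) fail → the flipped bit is at their intersection.

row 2, column 0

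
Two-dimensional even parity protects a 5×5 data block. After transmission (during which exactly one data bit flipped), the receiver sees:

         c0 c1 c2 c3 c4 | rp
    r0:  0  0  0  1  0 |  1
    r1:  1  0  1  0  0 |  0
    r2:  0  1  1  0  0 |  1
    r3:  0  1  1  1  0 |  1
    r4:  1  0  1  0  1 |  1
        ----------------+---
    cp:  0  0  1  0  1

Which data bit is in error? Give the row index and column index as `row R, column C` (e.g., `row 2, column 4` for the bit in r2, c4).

row 2, column 2

Recompute each row's even parity and compare to rp:
  r0: data parity 1, sent rp 1 → ok
  r1: data parity 0, sent rp 0 → ok
  r2: data parity 0, sent rp 1 → mismatch
  r3: data parity 1, sent rp 1 → ok
  r4: data parity 1, sent rp 1 → ok
Recompute each column's even parity and compare to cp:
  c0: data parity 0, sent cp 0 → ok
  c1: data parity 0, sent cp 0 → ok
  c2: data parity 0, sent cp 1 → mismatch
  c3: data parity 0, sent cp 0 → ok
  c4: data parity 1, sent cp 1 → ok
Exactly one row (r2) and one column (c2) fail → the flipped bit is at their intersection.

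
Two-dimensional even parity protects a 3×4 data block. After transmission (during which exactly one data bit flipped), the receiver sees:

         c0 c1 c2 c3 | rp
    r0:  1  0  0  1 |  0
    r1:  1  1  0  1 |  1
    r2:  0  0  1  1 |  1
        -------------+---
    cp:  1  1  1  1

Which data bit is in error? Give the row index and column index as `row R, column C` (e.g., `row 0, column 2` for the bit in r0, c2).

Recompute each row's even parity and compare to rp:
  r0: data parity 0, sent rp 0 → ok
  r1: data parity 1, sent rp 1 → ok
  r2: data parity 0, sent rp 1 → mismatch
Recompute each column's even parity and compare to cp:
  c0: data parity 0, sent cp 1 → mismatch
  c1: data parity 1, sent cp 1 → ok
  c2: data parity 1, sent cp 1 → ok
  c3: data parity 1, sent cp 1 → ok
Exactly one row (r2) and one column (c0) fail → the flipped bit is at their intersection.

row 2, column 0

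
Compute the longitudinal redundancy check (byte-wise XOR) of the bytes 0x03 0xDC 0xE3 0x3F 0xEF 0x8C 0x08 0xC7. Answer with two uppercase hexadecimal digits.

XOR the bytes together:
  start with 0x03
  0x03 ⊕ 0xDC = 0xDF
  0xDF ⊕ 0xE3 = 0x3C
  0x3C ⊕ 0x3F = 0x03
  0x03 ⊕ 0xEF = 0xEC
  0xEC ⊕ 0x8C = 0x60
  0x60 ⊕ 0x08 = 0x68
  0x68 ⊕ 0xC7 = 0xAF

AF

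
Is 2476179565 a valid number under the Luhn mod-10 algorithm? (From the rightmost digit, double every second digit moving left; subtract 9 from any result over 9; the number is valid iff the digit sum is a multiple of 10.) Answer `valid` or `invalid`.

From the right, keep odd positions and double even positions (subtract 9 from any doubled value over 9):
  doubled (positions 2,4,...): 3 9 2 5 4 → sum 23
  kept (positions 1,3,...): 5 5 7 6 4 → sum 27
Total = 50.
50 mod 10 = 0, so the number is valid.

valid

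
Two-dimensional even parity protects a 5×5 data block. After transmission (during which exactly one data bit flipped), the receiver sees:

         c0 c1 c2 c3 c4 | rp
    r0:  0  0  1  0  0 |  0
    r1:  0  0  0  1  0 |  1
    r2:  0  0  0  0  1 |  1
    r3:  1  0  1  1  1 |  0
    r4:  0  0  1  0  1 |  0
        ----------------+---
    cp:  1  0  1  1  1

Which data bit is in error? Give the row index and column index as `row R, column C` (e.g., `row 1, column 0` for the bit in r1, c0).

Recompute each row's even parity and compare to rp:
  r0: data parity 1, sent rp 0 → mismatch
  r1: data parity 1, sent rp 1 → ok
  r2: data parity 1, sent rp 1 → ok
  r3: data parity 0, sent rp 0 → ok
  r4: data parity 0, sent rp 0 → ok
Recompute each column's even parity and compare to cp:
  c0: data parity 1, sent cp 1 → ok
  c1: data parity 0, sent cp 0 → ok
  c2: data parity 1, sent cp 1 → ok
  c3: data parity 0, sent cp 1 → mismatch
  c4: data parity 1, sent cp 1 → ok
Exactly one row (r0) and one column (c3) fail → the flipped bit is at their intersection.

row 0, column 3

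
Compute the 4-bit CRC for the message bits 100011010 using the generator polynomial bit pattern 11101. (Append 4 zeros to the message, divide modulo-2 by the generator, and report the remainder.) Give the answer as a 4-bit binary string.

Append 4 zeros: 1000110100000. Divide by 11101 (XOR where the leading bit is 1):
  pos 0: 10001 XOR 11101 = 01100
  pos 1: 11001 XOR 11101 = 00100
  pos 3: 10001 XOR 11101 = 01100
  pos 4: 11000 XOR 11101 = 00101
  pos 6: 10100 XOR 11101 = 01001
  pos 7: 10010 XOR 11101 = 01111
  pos 8: 11110 XOR 11101 = 00011
Remainder (last 4 bits) = 0011. This is the CRC / FCS.

0011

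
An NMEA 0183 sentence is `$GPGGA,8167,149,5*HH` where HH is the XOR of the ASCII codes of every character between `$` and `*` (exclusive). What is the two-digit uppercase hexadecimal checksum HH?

7B

XOR the ASCII codes of the payload characters:
  'G' = 0x47 → acc = 0x47
  'P' = 0x50 → acc = 0x17
  'G' = 0x47 → acc = 0x50
  'G' = 0x47 → acc = 0x17
  'A' = 0x41 → acc = 0x56
  ',' = 0x2C → acc = 0x7A
  '8' = 0x38 → acc = 0x42
  '1' = 0x31 → acc = 0x73
  '6' = 0x36 → acc = 0x45
  '7' = 0x37 → acc = 0x72
  ',' = 0x2C → acc = 0x5E
  '1' = 0x31 → acc = 0x6F
  '4' = 0x34 → acc = 0x5B
  '9' = 0x39 → acc = 0x62
  ',' = 0x2C → acc = 0x4E
  '5' = 0x35 → acc = 0x7B
Checksum = 0x7B.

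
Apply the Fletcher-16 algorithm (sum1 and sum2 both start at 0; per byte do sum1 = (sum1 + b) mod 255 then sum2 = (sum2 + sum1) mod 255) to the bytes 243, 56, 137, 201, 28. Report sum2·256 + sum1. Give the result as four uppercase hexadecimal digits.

F09B

Running sums (mod 255):
  after byte 0 (243): sum1=243, sum2=243
  after byte 1 (56): sum1=44, sum2=32
  after byte 2 (137): sum1=181, sum2=213
  after byte 3 (201): sum1=127, sum2=85
  after byte 4 (28): sum1=155, sum2=240
Checksum = sum2·256 + sum1 = 240·256 + 155 = 61595 = 0xF09B.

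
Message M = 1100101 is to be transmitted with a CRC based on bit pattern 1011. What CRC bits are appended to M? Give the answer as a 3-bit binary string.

010

Append 3 zeros: 1100101000. Divide by 1011 (XOR where the leading bit is 1):
  pos 0: 1100 XOR 1011 = 0111
  pos 1: 1111 XOR 1011 = 0100
  pos 2: 1000 XOR 1011 = 0011
  pos 4: 1110 XOR 1011 = 0101
  pos 5: 1010 XOR 1011 = 0001
Remainder (last 3 bits) = 010. This is the CRC / FCS.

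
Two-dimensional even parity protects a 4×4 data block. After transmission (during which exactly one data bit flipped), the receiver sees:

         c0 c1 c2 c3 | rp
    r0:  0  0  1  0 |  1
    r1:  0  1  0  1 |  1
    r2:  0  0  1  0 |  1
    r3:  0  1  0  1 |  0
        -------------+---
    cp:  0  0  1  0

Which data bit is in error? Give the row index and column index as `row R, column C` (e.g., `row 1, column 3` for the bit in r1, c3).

row 1, column 2

Recompute each row's even parity and compare to rp:
  r0: data parity 1, sent rp 1 → ok
  r1: data parity 0, sent rp 1 → mismatch
  r2: data parity 1, sent rp 1 → ok
  r3: data parity 0, sent rp 0 → ok
Recompute each column's even parity and compare to cp:
  c0: data parity 0, sent cp 0 → ok
  c1: data parity 0, sent cp 0 → ok
  c2: data parity 0, sent cp 1 → mismatch
  c3: data parity 0, sent cp 0 → ok
Exactly one row (r1) and one column (c2) fail → the flipped bit is at their intersection.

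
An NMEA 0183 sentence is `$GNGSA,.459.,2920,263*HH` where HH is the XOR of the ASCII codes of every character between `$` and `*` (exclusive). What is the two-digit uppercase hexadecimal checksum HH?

XOR the ASCII codes of the payload characters:
  'G' = 0x47 → acc = 0x47
  'N' = 0x4E → acc = 0x09
  'G' = 0x47 → acc = 0x4E
  'S' = 0x53 → acc = 0x1D
  'A' = 0x41 → acc = 0x5C
  ',' = 0x2C → acc = 0x70
  '.' = 0x2E → acc = 0x5E
  '4' = 0x34 → acc = 0x6A
  '5' = 0x35 → acc = 0x5F
  '9' = 0x39 → acc = 0x66
  '.' = 0x2E → acc = 0x48
  ',' = 0x2C → acc = 0x64
  '2' = 0x32 → acc = 0x56
  '9' = 0x39 → acc = 0x6F
  '2' = 0x32 → acc = 0x5D
  '0' = 0x30 → acc = 0x6D
  ',' = 0x2C → acc = 0x41
  '2' = 0x32 → acc = 0x73
  '6' = 0x36 → acc = 0x45
  '3' = 0x33 → acc = 0x76
Checksum = 0x76.

76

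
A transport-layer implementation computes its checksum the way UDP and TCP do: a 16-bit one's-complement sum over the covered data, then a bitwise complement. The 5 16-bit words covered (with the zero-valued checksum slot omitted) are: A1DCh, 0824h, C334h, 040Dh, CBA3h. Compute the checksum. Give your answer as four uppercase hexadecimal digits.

C319

One's-complement addition (fold any carry out of bit 15 back into bit 0):
  0xA1DC + 0x0824 = 0x0AA00
  0xAA00 + 0xC334 = 0x16D34 → wrap carry → 0x6D35
  0x6D35 + 0x040D = 0x07142
  0x7142 + 0xCBA3 = 0x13CE5 → wrap carry → 0x3CE6
One's-complement sum = 0x3CE6.
Checksum = ~0x3CE6 & 0xFFFF = 0xC319.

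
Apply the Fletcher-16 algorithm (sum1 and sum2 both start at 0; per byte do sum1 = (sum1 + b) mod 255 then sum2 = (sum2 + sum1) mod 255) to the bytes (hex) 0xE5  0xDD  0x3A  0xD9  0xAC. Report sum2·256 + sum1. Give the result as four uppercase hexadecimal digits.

0484

Running sums (mod 255):
  after byte 0 (0xE5): sum1=229, sum2=229
  after byte 1 (0xDD): sum1=195, sum2=169
  after byte 2 (0x3A): sum1=253, sum2=167
  after byte 3 (0xD9): sum1=215, sum2=127
  after byte 4 (0xAC): sum1=132, sum2=4
Checksum = sum2·256 + sum1 = 4·256 + 132 = 1156 = 0x0484.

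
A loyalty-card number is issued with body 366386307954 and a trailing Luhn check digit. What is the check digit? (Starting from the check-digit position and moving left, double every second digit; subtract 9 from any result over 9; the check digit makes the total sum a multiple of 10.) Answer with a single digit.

Partial digits right→left: 4 5 9 7 0 3 6 8 3 6 6 3
Double every second digit counting from the check-digit position (so the 1st, 3rd, 5th, ... of the partial from the right).
  doubled (with −9 where >9): 8 9 0 3 6 3 → sum 29
  kept as-is: 5 7 3 8 6 3 → sum 32
Total = 29 + 32 = 61.
Check digit = (10 − (61 mod 10)) mod 10 = 9.

9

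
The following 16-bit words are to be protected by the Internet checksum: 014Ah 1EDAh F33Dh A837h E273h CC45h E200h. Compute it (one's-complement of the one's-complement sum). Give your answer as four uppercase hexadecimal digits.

One's-complement addition (fold any carry out of bit 15 back into bit 0):
  0x014A + 0x1EDA = 0x02024
  0x2024 + 0xF33D = 0x11361 → wrap carry → 0x1362
  0x1362 + 0xA837 = 0x0BB99
  0xBB99 + 0xE273 = 0x19E0C → wrap carry → 0x9E0D
  0x9E0D + 0xCC45 = 0x16A52 → wrap carry → 0x6A53
  0x6A53 + 0xE200 = 0x14C53 → wrap carry → 0x4C54
One's-complement sum = 0x4C54.
Checksum = ~0x4C54 & 0xFFFF = 0xB3AB.

B3AB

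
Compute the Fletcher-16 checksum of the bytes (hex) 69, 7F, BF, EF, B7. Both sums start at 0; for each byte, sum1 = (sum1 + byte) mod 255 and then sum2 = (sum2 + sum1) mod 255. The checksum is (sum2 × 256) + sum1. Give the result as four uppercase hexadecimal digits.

Running sums (mod 255):
  after byte 0 (69): sum1=105, sum2=105
  after byte 1 (7F): sum1=232, sum2=82
  after byte 2 (BF): sum1=168, sum2=250
  after byte 3 (EF): sum1=152, sum2=147
  after byte 4 (B7): sum1=80, sum2=227
Checksum = sum2·256 + sum1 = 227·256 + 80 = 58192 = 0xE350.

E350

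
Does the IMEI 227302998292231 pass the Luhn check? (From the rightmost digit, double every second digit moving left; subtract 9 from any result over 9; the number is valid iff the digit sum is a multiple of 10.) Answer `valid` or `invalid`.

invalid

From the right, keep odd positions and double even positions (subtract 9 from any doubled value over 9):
  doubled (positions 2,4,...): 6 4 4 9 4 6 4 → sum 37
  kept (positions 1,3,...): 1 2 9 8 9 0 7 2 → sum 38
Total = 75.
75 mod 10 = 5, so the number is invalid.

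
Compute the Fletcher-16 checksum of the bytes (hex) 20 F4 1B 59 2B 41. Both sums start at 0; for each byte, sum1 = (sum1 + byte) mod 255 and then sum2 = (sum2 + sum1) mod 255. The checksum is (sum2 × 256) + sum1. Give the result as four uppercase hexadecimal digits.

99F5

Running sums (mod 255):
  after byte 0 (20): sum1=32, sum2=32
  after byte 1 (F4): sum1=21, sum2=53
  after byte 2 (1B): sum1=48, sum2=101
  after byte 3 (59): sum1=137, sum2=238
  after byte 4 (2B): sum1=180, sum2=163
  after byte 5 (41): sum1=245, sum2=153
Checksum = sum2·256 + sum1 = 153·256 + 245 = 39413 = 0x99F5.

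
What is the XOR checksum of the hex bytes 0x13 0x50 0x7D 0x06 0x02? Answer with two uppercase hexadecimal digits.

3A

XOR the bytes together:
  start with 0x13
  0x13 ⊕ 0x50 = 0x43
  0x43 ⊕ 0x7D = 0x3E
  0x3E ⊕ 0x06 = 0x38
  0x38 ⊕ 0x02 = 0x3A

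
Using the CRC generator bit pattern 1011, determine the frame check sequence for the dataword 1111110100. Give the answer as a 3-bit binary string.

Append 3 zeros: 1111110100000. Divide by 1011 (XOR where the leading bit is 1):
  pos 0: 1111 XOR 1011 = 0100
  pos 1: 1001 XOR 1011 = 0010
  pos 3: 1010 XOR 1011 = 0001
  pos 6: 1100 XOR 1011 = 0111
  pos 7: 1110 XOR 1011 = 0101
  pos 8: 1010 XOR 1011 = 0001
Remainder (last 3 bits) = 010. This is the CRC / FCS.

010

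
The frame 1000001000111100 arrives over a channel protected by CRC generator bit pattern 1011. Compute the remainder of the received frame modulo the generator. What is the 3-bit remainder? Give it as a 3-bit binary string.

000

Modulo-2 division of 1000001000111100 by 1011:
  pos 0: 1000 XOR 1011 = 0011
  pos 2: 1100 XOR 1011 = 0111
  pos 3: 1111 XOR 1011 = 0100
  pos 4: 1000 XOR 1011 = 0011
  pos 6: 1100 XOR 1011 = 0111
  pos 7: 1111 XOR 1011 = 0100
  pos 8: 1001 XOR 1011 = 0010
  pos 10: 1011 XOR 1011 = 0000
Remainder = 000 (zero — the frame passes the CRC check).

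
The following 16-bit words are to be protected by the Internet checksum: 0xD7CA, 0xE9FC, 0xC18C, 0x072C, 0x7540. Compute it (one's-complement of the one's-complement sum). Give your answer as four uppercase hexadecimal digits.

One's-complement addition (fold any carry out of bit 15 back into bit 0):
  0xD7CA + 0xE9FC = 0x1C1C6 → wrap carry → 0xC1C7
  0xC1C7 + 0xC18C = 0x18353 → wrap carry → 0x8354
  0x8354 + 0x072C = 0x08A80
  0x8A80 + 0x7540 = 0x0FFC0
One's-complement sum = 0xFFC0.
Checksum = ~0xFFC0 & 0xFFFF = 0x003F.

003F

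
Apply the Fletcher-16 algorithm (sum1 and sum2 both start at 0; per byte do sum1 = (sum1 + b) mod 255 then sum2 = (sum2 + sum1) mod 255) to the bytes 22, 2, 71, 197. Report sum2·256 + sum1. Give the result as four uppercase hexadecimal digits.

B225

Running sums (mod 255):
  after byte 0 (22): sum1=22, sum2=22
  after byte 1 (2): sum1=24, sum2=46
  after byte 2 (71): sum1=95, sum2=141
  after byte 3 (197): sum1=37, sum2=178
Checksum = sum2·256 + sum1 = 178·256 + 37 = 45605 = 0xB225.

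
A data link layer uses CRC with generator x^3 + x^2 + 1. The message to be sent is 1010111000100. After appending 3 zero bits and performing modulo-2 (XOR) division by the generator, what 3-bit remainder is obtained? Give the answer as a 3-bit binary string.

Append 3 zeros: 1010111000100000. Divide by 1101 (XOR where the leading bit is 1):
  pos 0: 1010 XOR 1101 = 0111
  pos 1: 1111 XOR 1101 = 0010
  pos 3: 1011 XOR 1101 = 0110
  pos 4: 1100 XOR 1101 = 0001
  pos 7: 1001 XOR 1101 = 0100
  pos 8: 1000 XOR 1101 = 0101
  pos 9: 1010 XOR 1101 = 0111
  pos 10: 1110 XOR 1101 = 0011
  pos 12: 1100 XOR 1101 = 0001
Remainder (last 3 bits) = 001. This is the CRC / FCS.

001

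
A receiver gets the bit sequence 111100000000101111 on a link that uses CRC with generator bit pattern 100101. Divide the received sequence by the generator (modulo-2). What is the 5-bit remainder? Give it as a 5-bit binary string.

00000

Modulo-2 division of 111100000000101111 by 100101:
  pos 0: 111100 XOR 100101 = 011001
  pos 1: 110010 XOR 100101 = 010111
  pos 2: 101110 XOR 100101 = 001011
  pos 4: 101100 XOR 100101 = 001001
  pos 6: 100100 XOR 100101 = 000001
  pos 11: 110111 XOR 100101 = 010010
  pos 12: 100101 XOR 100101 = 000000
Remainder = 00000 (zero — the frame passes the CRC check).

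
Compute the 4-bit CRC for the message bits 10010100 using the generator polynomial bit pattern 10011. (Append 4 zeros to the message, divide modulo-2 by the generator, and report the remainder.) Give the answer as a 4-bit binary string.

Append 4 zeros: 100101000000. Divide by 10011 (XOR where the leading bit is 1):
  pos 0: 10010 XOR 10011 = 00001
  pos 4: 11000 XOR 10011 = 01011
  pos 5: 10110 XOR 10011 = 00101
  pos 7: 10100 XOR 10011 = 00111
Remainder (last 4 bits) = 0111. This is the CRC / FCS.

0111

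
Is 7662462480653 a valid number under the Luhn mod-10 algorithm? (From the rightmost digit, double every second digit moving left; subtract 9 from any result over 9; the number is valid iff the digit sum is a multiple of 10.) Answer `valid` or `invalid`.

invalid

From the right, keep odd positions and double even positions (subtract 9 from any doubled value over 9):
  doubled (positions 2,4,...): 1 0 8 3 4 3 → sum 19
  kept (positions 1,3,...): 3 6 8 2 4 6 7 → sum 36
Total = 55.
55 mod 10 = 5, so the number is invalid.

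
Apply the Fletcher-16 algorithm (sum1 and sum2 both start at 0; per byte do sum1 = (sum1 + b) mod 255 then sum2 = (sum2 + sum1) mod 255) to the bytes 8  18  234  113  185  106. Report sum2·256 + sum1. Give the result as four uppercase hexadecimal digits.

689A

Running sums (mod 255):
  after byte 0 (8): sum1=8, sum2=8
  after byte 1 (18): sum1=26, sum2=34
  after byte 2 (234): sum1=5, sum2=39
  after byte 3 (113): sum1=118, sum2=157
  after byte 4 (185): sum1=48, sum2=205
  after byte 5 (106): sum1=154, sum2=104
Checksum = sum2·256 + sum1 = 104·256 + 154 = 26778 = 0x689A.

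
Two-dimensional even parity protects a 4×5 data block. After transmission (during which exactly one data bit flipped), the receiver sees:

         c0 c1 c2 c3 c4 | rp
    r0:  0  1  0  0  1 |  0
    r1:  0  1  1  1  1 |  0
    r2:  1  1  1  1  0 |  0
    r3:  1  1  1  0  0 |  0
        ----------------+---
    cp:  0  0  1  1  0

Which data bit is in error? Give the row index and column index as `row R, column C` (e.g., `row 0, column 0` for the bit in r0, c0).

row 3, column 3

Recompute each row's even parity and compare to rp:
  r0: data parity 0, sent rp 0 → ok
  r1: data parity 0, sent rp 0 → ok
  r2: data parity 0, sent rp 0 → ok
  r3: data parity 1, sent rp 0 → mismatch
Recompute each column's even parity and compare to cp:
  c0: data parity 0, sent cp 0 → ok
  c1: data parity 0, sent cp 0 → ok
  c2: data parity 1, sent cp 1 → ok
  c3: data parity 0, sent cp 1 → mismatch
  c4: data parity 0, sent cp 0 → ok
Exactly one row (r3) and one column (c3) fail → the flipped bit is at their intersection.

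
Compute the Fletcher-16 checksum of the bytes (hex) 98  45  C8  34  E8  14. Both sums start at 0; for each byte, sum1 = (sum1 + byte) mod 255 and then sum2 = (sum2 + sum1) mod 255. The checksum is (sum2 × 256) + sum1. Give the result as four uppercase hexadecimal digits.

Running sums (mod 255):
  after byte 0 (98): sum1=152, sum2=152
  after byte 1 (45): sum1=221, sum2=118
  after byte 2 (C8): sum1=166, sum2=29
  after byte 3 (34): sum1=218, sum2=247
  after byte 4 (E8): sum1=195, sum2=187
  after byte 5 (14): sum1=215, sum2=147
Checksum = sum2·256 + sum1 = 147·256 + 215 = 37847 = 0x93D7.

93D7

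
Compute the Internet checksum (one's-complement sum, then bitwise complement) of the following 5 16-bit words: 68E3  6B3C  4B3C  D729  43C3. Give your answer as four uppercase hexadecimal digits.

C5B6

One's-complement addition (fold any carry out of bit 15 back into bit 0):
  0x68E3 + 0x6B3C = 0x0D41F
  0xD41F + 0x4B3C = 0x11F5B → wrap carry → 0x1F5C
  0x1F5C + 0xD729 = 0x0F685
  0xF685 + 0x43C3 = 0x13A48 → wrap carry → 0x3A49
One's-complement sum = 0x3A49.
Checksum = ~0x3A49 & 0xFFFF = 0xC5B6.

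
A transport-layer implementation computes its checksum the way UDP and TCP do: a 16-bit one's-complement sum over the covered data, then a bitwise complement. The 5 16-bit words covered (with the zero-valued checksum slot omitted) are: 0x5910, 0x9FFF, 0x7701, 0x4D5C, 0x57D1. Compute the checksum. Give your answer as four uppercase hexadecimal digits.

One's-complement addition (fold any carry out of bit 15 back into bit 0):
  0x5910 + 0x9FFF = 0x0F90F
  0xF90F + 0x7701 = 0x17010 → wrap carry → 0x7011
  0x7011 + 0x4D5C = 0x0BD6D
  0xBD6D + 0x57D1 = 0x1153E → wrap carry → 0x153F
One's-complement sum = 0x153F.
Checksum = ~0x153F & 0xFFFF = 0xEAC0.

EAC0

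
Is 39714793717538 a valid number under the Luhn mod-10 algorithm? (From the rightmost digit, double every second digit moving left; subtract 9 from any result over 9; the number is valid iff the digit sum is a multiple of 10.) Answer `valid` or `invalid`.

invalid

From the right, keep odd positions and double even positions (subtract 9 from any doubled value over 9):
  doubled (positions 2,4,...): 6 5 5 9 8 5 6 → sum 44
  kept (positions 1,3,...): 8 5 1 3 7 1 9 → sum 34
Total = 78.
78 mod 10 = 8, so the number is invalid.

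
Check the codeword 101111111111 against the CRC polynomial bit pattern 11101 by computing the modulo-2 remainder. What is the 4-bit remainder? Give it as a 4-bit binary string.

0001

Modulo-2 division of 101111111111 by 11101:
  pos 0: 10111 XOR 11101 = 01010
  pos 1: 10101 XOR 11101 = 01000
  pos 2: 10001 XOR 11101 = 01100
  pos 3: 11001 XOR 11101 = 00100
  pos 5: 10011 XOR 11101 = 01110
  pos 6: 11101 XOR 11101 = 00000
Remainder = 0001 (nonzero — an error is detected).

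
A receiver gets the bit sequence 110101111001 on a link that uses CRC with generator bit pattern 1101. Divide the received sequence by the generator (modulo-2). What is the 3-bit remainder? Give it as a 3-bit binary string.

Modulo-2 division of 110101111001 by 1101:
  pos 0: 1101 XOR 1101 = 0000
  pos 5: 1111 XOR 1101 = 0010
  pos 7: 1000 XOR 1101 = 0101
  pos 8: 1011 XOR 1101 = 0110
Remainder = 110 (nonzero — an error is detected).

110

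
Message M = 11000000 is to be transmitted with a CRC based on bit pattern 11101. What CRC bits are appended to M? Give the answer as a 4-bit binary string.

Append 4 zeros: 110000000000. Divide by 11101 (XOR where the leading bit is 1):
  pos 0: 11000 XOR 11101 = 00101
  pos 2: 10100 XOR 11101 = 01001
  pos 3: 10010 XOR 11101 = 01111
  pos 4: 11110 XOR 11101 = 00011
  pos 7: 11000 XOR 11101 = 00101
Remainder (last 4 bits) = 0101. This is the CRC / FCS.

0101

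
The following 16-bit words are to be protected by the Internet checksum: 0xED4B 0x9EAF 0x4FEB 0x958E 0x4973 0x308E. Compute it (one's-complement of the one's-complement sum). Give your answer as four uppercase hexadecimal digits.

1489

One's-complement addition (fold any carry out of bit 15 back into bit 0):
  0xED4B + 0x9EAF = 0x18BFA → wrap carry → 0x8BFB
  0x8BFB + 0x4FEB = 0x0DBE6
  0xDBE6 + 0x958E = 0x17174 → wrap carry → 0x7175
  0x7175 + 0x4973 = 0x0BAE8
  0xBAE8 + 0x308E = 0x0EB76
One's-complement sum = 0xEB76.
Checksum = ~0xEB76 & 0xFFFF = 0x1489.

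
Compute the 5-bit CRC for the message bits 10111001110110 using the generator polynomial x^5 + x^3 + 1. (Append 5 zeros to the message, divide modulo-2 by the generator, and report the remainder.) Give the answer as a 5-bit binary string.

Append 5 zeros: 1011100111011000000. Divide by 101001 (XOR where the leading bit is 1):
  pos 0: 101110 XOR 101001 = 000111
  pos 3: 111011 XOR 101001 = 010010
  pos 4: 100101 XOR 101001 = 001100
  pos 6: 110001 XOR 101001 = 011000
  pos 7: 110001 XOR 101001 = 011000
  pos 8: 110000 XOR 101001 = 011001
  pos 9: 110010 XOR 101001 = 011011
  pos 10: 110110 XOR 101001 = 011111
  pos 11: 111110 XOR 101001 = 010111
  pos 12: 101110 XOR 101001 = 000111
Remainder (last 5 bits) = 01110. This is the CRC / FCS.

01110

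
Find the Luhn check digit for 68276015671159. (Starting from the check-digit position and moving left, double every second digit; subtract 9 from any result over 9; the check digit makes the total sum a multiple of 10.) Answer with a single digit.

4

Partial digits right→left: 9 5 1 1 7 6 5 1 0 6 7 2 8 6
Double every second digit counting from the check-digit position (so the 1st, 3rd, 5th, ... of the partial from the right).
  doubled (with −9 where >9): 9 2 5 1 0 5 7 → sum 29
  kept as-is: 5 1 6 1 6 2 6 → sum 27
Total = 29 + 27 = 56.
Check digit = (10 − (56 mod 10)) mod 10 = 4.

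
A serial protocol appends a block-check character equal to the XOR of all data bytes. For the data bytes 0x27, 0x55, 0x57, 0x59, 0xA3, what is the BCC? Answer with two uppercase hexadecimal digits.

XOR the bytes together:
  start with 0x27
  0x27 ⊕ 0x55 = 0x72
  0x72 ⊕ 0x57 = 0x25
  0x25 ⊕ 0x59 = 0x7C
  0x7C ⊕ 0xA3 = 0xDF

DF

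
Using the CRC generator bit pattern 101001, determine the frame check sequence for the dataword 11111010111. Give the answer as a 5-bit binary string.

Append 5 zeros: 1111101011100000. Divide by 101001 (XOR where the leading bit is 1):
  pos 0: 111110 XOR 101001 = 010111
  pos 1: 101111 XOR 101001 = 000110
  pos 4: 110011 XOR 101001 = 011010
  pos 5: 110101 XOR 101001 = 011100
  pos 6: 111000 XOR 101001 = 010001
  pos 7: 100010 XOR 101001 = 001011
  pos 9: 101100 XOR 101001 = 000101
Remainder (last 5 bits) = 01010. This is the CRC / FCS.

01010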